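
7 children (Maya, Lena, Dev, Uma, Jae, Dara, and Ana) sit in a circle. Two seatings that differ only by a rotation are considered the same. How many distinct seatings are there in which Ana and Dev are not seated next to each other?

Without the restriction there are (6)! = 720 seatings.
Seatings with Ana beside Dev: treat them as a block with 2 internal orders, giving 2 × (5)! = 240.
Subtracting, 720 − 240 = 480.

480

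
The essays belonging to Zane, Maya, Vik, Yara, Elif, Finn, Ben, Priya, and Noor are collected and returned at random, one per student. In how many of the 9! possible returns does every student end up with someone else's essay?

133496

Count assignments avoiding every fixed point. For any j of the 9 students fixed to their own essay, the other 9−j can be arranged in (9−j)! ways.
By inclusion–exclusion this is Σ_{j=0}^{9} (−1)^j C(9,j)·(9−j)!.
Computing: 362880 − 362880 + 181440 − 60480 + 15120 − 3024 + 504 − 72 + 9 − 1 = 133496.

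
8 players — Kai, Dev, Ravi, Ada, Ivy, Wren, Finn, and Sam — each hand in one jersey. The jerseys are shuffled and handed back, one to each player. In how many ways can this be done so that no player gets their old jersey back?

14833

This is the derangement count D_8: permutations of 8 items with no fixed point.
By inclusion–exclusion this is Σ_{j=0}^{8} (−1)^j C(8,j)·(8−j)!.
Computing: 40320 − 40320 + 20160 − 6720 + 1680 − 336 + 56 − 8 + 1 = 14833.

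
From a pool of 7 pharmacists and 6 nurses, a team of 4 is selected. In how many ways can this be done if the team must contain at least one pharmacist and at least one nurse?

665

Unrestricted: C(13,4) = 715 ways to pick any 4 of the 13.
Subtract selections that omit an entire group: no pharmacists → C(6,4) = 15; no nurses → C(7,4) = 35.
Both groups omitted at once is impossible, so 715 − 50 = 665.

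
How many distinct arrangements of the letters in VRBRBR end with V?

10

With the last slot taken by V, it remains to arrange the other 5 letters (RBRBR).
Those 5 letters have B appearing twice and R appearing 3 times, giving (5)!/(3!·2!) = 10.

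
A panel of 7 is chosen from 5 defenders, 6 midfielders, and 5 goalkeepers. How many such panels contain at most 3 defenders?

10560

Split by how many defenders are chosen (0 through 3).
Sum: C(5,0)·C(11,7) + C(5,1)·C(11,6) + C(5,2)·C(11,5) + C(5,3)·C(11,4) = 330 + 2310 + 4620 + 3300 = 10560.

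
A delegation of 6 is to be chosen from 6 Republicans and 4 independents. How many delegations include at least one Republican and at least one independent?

209

Unrestricted: C(10,6) = 210 ways to pick any 6 of the 10.
Selections missing a whole group: no Republicans → C(4,6) = 0; no independents → C(6,6) = 1.
Both groups omitted at once is impossible, so 210 − 1 = 209.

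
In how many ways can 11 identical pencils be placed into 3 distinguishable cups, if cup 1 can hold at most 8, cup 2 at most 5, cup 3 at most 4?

By stars and bars, unrestricted non-negative solutions to x_1+…+x_3 = 11 number C(11+2,2) = 78.
Subtract solutions that violate a single cap (substitute x_i' = x_i − (cap_i+1)): x_1 ≥ 9 gives C(4,2) = 6; x_2 ≥ 6 gives C(7,2) = 21; x_3 ≥ 5 gives C(8,2) = 28. Together 55.
Add back pairs where two caps are both exceeded: 0 + 0 + 1 = 1.
By inclusion–exclusion the count is 78 − 55 + 1 = 24.

24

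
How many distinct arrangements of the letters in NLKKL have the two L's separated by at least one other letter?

18

There are 5!/(2!·2!) = 30 arrangements of NLKKL in total.
Arrangements with the L's together: treat LL as one letter, giving (4)!/(2!) = 12.
Subtracting, 30 − 12 = 18 arrangements keep the L's apart.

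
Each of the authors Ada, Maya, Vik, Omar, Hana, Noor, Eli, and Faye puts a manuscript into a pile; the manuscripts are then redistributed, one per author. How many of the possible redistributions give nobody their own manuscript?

14833

Count assignments avoiding every fixed point. For any j of the 8 authors fixed to their own manuscript, the other 8−j can be arranged in (8−j)! ways.
By inclusion–exclusion this is Σ_{j=0}^{8} (−1)^j C(8,j)·(8−j)!.
Computing: 40320 − 40320 + 20160 − 6720 + 1680 − 336 + 56 − 8 + 1 = 14833.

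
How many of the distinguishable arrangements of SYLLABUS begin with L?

Fix L in the first position and arrange the remaining 7 letters.
Those 7 letters have S appearing twice, giving (7)!/(2!) = 2520.

2520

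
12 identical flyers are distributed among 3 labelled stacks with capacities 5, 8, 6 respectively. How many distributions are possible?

By stars and bars, unrestricted non-negative solutions to x_1+…+x_3 = 12 number C(12+2,2) = 91.
Subtract solutions that violate a single cap (substitute x_i' = x_i − (cap_i+1)): x_1 ≥ 6 gives C(8,2) = 28; x_2 ≥ 9 gives C(5,2) = 10; x_3 ≥ 7 gives C(7,2) = 21. Together 59.
No two caps can be exceeded simultaneously, so the pair terms are all 0.
By inclusion–exclusion the count is 91 − 59 + 0 = 32.

32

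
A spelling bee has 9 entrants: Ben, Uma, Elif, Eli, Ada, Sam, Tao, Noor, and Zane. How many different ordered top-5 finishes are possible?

15120

This is an ordered selection of 5 from 9: P(9,5).
That gives 9 × 8 × 7 × 6 × 5 = 15120.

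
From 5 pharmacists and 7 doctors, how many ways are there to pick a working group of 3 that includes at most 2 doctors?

Split by how many doctors are chosen (0 through 2).
Sum: C(7,0)·C(5,3) + C(7,1)·C(5,2) + C(7,2)·C(5,1) = 10 + 70 + 105 = 185.

185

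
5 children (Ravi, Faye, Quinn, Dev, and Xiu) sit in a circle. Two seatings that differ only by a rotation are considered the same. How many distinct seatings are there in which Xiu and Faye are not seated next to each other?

12

Without the restriction there are (4)! = 24 seatings.
Seatings with Xiu beside Faye: treat them as a block with 2 internal orders, giving 2 × (3)! = 12.
Subtracting, 24 − 12 = 12.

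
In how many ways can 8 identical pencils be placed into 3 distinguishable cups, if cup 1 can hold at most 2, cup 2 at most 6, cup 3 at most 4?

By stars and bars, unrestricted non-negative solutions to x_1+…+x_3 = 8 number C(8+2,2) = 45.
Subtract solutions that violate a single cap (substitute x_i' = x_i − (cap_i+1)): x_1 ≥ 3 gives C(7,2) = 21; x_2 ≥ 7 gives C(3,2) = 3; x_3 ≥ 5 gives C(5,2) = 10. Together 34.
Add back pairs where two caps are both exceeded: 0 + 1 + 0 = 1.
By inclusion–exclusion the count is 45 − 34 + 1 = 12.

12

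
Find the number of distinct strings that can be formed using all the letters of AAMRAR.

The 6 letters of AAMRAR have repeats: A appearing 3 times and R appearing twice.
So there are 6! / (3!·2!) = 60 distinguishable arrangements.

60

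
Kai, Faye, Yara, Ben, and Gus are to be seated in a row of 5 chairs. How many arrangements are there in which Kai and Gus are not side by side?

There are 5! = 120 arrangements in all. If Kai and Gus are adjacent, merging them into one block gives 2·(4)! = 48 arrangements.
Complementary counting: 120 − 48 = 72.

72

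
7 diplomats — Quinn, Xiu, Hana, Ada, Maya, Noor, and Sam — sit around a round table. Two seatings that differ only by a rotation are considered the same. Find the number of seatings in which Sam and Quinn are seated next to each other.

240

Glue Sam and Quinn into a block (2 internal orders). Seating 6 units around a circle gives (5)! arrangements.
So 2 × (5)! = 2 × 120 = 240.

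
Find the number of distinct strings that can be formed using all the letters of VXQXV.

30

The 5 letters of VXQXV have repeats: V appearing twice and X appearing twice.
Dividing 5! = 120 by 2!·2! = 4 for the repeated letters gives 30.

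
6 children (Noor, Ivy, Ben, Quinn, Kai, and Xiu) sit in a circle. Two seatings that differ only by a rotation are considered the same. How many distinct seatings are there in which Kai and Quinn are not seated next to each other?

72

Without the restriction there are (5)! = 120 seatings.
Those with Kai next to Quinn: fuse the pair into one unit and seat 5 units around a circle — 2·(4)! = 48.
Subtracting, 120 − 48 = 72.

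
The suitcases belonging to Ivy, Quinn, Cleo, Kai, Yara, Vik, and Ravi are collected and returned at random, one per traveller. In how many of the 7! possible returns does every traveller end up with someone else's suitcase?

Count assignments avoiding every fixed point. For any j of the 7 travellers fixed to their own suitcase, the other 7−j can be arranged in (7−j)! ways.
By inclusion–exclusion this is Σ_{j=0}^{7} (−1)^j C(7,j)·(7−j)!.
Computing: 5040 − 5040 + 2520 − 840 + 210 − 42 + 7 − 1 = 1854.

1854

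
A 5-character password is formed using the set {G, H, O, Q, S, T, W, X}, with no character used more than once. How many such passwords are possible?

With no repetition, fill the 5 characters in order: 8 choices, then 7, down to 4.
8 × 7 × 6 × 5 × 4 = 6720.

6720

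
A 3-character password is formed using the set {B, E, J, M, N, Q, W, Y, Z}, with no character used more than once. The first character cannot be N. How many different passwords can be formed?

448

The first character has 9−1 = 8 choices (anything except N).
The remaining 2 characters are filled from the other 8 symbols without repetition: 8 × 7 = 56.
Total: 8 × 56 = 448.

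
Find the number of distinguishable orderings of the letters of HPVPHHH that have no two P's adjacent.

75

Total arrangements of HPVPHHH: 7!/(4!·2!) = 105.
Arrangements with the P's together: treat PP as one letter, giving (6)!/(4!) = 30.
Hence 105 − 30 = 75.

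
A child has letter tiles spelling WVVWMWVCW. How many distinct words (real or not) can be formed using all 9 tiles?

2520

The 9 letters of WVVWMWVCW have repeats: V appearing 3 times and W appearing 4 times.
Dividing 9! = 362880 by 4!·3! = 144 for the repeated letters gives 2520.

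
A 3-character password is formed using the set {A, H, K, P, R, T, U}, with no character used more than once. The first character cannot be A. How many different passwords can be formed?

180

The first character has 7−1 = 6 choices (anything except A).
The remaining 2 characters are filled from the other 6 symbols without repetition: 6 × 5 = 30.
Total: 6 × 30 = 180.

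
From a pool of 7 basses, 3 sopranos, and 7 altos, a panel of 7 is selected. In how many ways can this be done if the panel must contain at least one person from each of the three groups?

15778

Unrestricted: C(17,7) = 19448 ways to pick any 7 of the 17.
Subtract selections that omit an entire group: no basses → C(10,7) = 120; no sopranos → C(14,7) = 3432; no altos → C(10,7) = 120.
Add back selections omitting two groups (i.e. drawn from a single group): C(7,7) + C(3,7) + C(7,7) = 2.
By inclusion–exclusion: 19448 − 3672 + 2 = 15778.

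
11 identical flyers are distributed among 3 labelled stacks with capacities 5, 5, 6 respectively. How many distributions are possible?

21

Ignoring the caps, the number of non-negative solutions to x_1+…+x_3 = 11 is C(13,2) = 78.
Subtract solutions that violate a single cap (substitute x_i' = x_i − (cap_i+1)): x_1 ≥ 6 gives C(7,2) = 21; x_2 ≥ 6 gives C(7,2) = 21; x_3 ≥ 7 gives C(6,2) = 15. Together 57.
No two caps can be exceeded simultaneously, so the pair terms are all 0.
By inclusion–exclusion the count is 78 − 57 + 0 = 21.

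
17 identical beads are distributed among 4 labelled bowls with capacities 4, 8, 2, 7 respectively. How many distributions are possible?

31

Without the upper bounds there are C(20,3) = 1140 ways to split 17 among 4 bowls.
Subtract solutions that violate a single cap (substitute x_i' = x_i − (cap_i+1)): x_1 ≥ 5 gives C(15,3) = 455; x_2 ≥ 9 gives C(11,3) = 165; x_3 ≥ 3 gives C(17,3) = 680; x_4 ≥ 8 gives C(12,3) = 220. Together 1520.
Add back pairs where two caps are both exceeded: 20 + 220 + 35 + 56 + 1 + 84 = 416.
Subtract triples: 1 + 0 + 4 + 0 = 5.
By inclusion–exclusion the count is 1140 − 1520 + 416 − 5 = 31.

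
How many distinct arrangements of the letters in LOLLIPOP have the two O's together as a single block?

420

Treat the 2 copies of O as a single block. The multiset to arrange is then {OO, I, L, L, L, P, P}, 7 items in all.
That gives (7)!/(3!·2!) = 420 arrangements.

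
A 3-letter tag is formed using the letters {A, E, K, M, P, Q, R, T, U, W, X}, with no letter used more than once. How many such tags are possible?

990

With no repetition, fill the 3 letters in order: 11 choices, then 10, down to 9.
11 × 10 × 9 = 990.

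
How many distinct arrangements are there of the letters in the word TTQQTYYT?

TTQQTYYT has 8 letters with Q appearing twice, T appearing 4 times, and Y appearing twice.
Dividing 8! = 40320 by 4!·2!·2! = 96 for the repeated letters gives 420.

420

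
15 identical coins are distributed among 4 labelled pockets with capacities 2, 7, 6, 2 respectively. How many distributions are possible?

Without the upper bounds there are C(18,3) = 816 ways to split 15 among 4 pockets.
Subtract solutions that violate a single cap (substitute x_i' = x_i − (cap_i+1)): x_1 ≥ 3 gives C(15,3) = 455; x_2 ≥ 8 gives C(10,3) = 120; x_3 ≥ 7 gives C(11,3) = 165; x_4 ≥ 3 gives C(15,3) = 455. Together 1195.
Add back pairs where two caps are both exceeded: 35 + 56 + 220 + 1 + 35 + 56 = 403.
Subtract triples: 0 + 4 + 10 + 0 = 14.
By inclusion–exclusion the count is 816 − 1195 + 403 − 14 = 10.

10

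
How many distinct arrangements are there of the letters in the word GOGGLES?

840

The 7 letters of GOGGLES have repeats: G appearing 3 times.
Dividing 7! = 5040 by 3! = 6 for the repeated letters gives 840.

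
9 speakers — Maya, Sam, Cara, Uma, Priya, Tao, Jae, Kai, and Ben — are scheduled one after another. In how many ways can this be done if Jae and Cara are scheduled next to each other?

80640

Place the 7 others and the Jae-Cara pair as 8 objects in a line; the pair has 2 internal arrangements.
So the count is 2·(8)! = 80640.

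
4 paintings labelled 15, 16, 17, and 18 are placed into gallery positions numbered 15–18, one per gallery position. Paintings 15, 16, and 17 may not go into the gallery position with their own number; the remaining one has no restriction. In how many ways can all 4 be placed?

Let Aᵢ (for i ∈ {15, 16, 17}) be the placements that put painting i in its forbidden gallery position. Any j of these fix j positions, leaving (4−j)! ways to fill the rest, and there are C(3,j) ways to pick which j.
By inclusion–exclusion, the number of valid placements is Σ_{j=0}^{3} (−1)^j C(3,j)·(4−j)!.
Computing: 24 − 18 + 6 − 1 = 11.

11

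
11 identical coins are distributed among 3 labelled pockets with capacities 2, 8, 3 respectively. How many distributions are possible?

6

Without the upper bounds there are C(13,2) = 78 ways to split 11 among 3 pockets.
Subtract solutions that violate a single cap (substitute x_i' = x_i − (cap_i+1)): x_1 ≥ 3 gives C(10,2) = 45; x_2 ≥ 9 gives C(4,2) = 6; x_3 ≥ 4 gives C(9,2) = 36. Together 87.
Add back pairs where two caps are both exceeded: 0 + 15 + 0 = 15.
By inclusion–exclusion the count is 78 − 87 + 15 = 6.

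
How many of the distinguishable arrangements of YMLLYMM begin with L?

With the first slot taken by L, it remains to arrange the other 6 letters (YMLYMM).
Those 6 letters have M appearing 3 times and Y appearing twice, giving (6)!/(3!·2!) = 60.

60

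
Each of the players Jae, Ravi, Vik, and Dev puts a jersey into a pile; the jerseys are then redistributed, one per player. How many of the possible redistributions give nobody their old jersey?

9

Let Aᵢ be the assignments in which player i gets their old jersey. We want the size of the complement of A₁∪…∪A_4.
By inclusion–exclusion this is Σ_{j=0}^{4} (−1)^j C(4,j)·(4−j)!.
Computing: 24 − 24 + 12 − 4 + 1 = 9.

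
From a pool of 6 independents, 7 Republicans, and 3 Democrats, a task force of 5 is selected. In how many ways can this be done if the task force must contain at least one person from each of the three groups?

With no constraint there are C(16,5) = 4368 possible selections.
Subtract selections that omit an entire group: no independents → C(10,5) = 252; no Republicans → C(9,5) = 126; no Democrats → C(13,5) = 1287.
Add back selections omitting two groups (i.e. drawn from a single group): C(6,5) + C(7,5) + C(3,5) = 27.
By inclusion–exclusion: 4368 − 1665 + 27 = 2730.

2730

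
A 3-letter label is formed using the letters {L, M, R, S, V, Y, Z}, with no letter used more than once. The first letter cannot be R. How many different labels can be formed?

180

The first letter has 7−1 = 6 choices (anything except R).
The remaining 2 letters are filled from the other 6 symbols without repetition: 6 × 5 = 30.
Total: 6 × 30 = 180.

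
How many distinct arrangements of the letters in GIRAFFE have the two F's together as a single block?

Treat the 2 copies of F as a single block. The multiset to arrange is then {FF, A, E, G, I, R}, 6 items in all.
All 6 items are distinct, so there are (6)! = 720 arrangements.

720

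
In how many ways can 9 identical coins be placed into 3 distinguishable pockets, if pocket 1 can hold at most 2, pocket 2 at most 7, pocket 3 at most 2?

6

By stars and bars, unrestricted non-negative solutions to x_1+…+x_3 = 9 number C(9+2,2) = 55.
Subtract solutions that violate a single cap (substitute x_i' = x_i − (cap_i+1)): x_1 ≥ 3 gives C(8,2) = 28; x_2 ≥ 8 gives C(3,2) = 3; x_3 ≥ 3 gives C(8,2) = 28. Together 59.
Add back pairs where two caps are both exceeded: 0 + 10 + 0 = 10.
By inclusion–exclusion the count is 55 − 59 + 10 = 6.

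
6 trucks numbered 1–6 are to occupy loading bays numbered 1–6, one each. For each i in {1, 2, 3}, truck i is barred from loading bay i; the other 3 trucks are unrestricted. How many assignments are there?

Let Aᵢ (for i ∈ {1, 2, 3}) be the placements that put truck i in its forbidden loading bay. Any j of these fix j positions, leaving (6−j)! ways to fill the rest, and there are C(3,j) ways to pick which j.
By inclusion–exclusion, the number of valid placements is Σ_{j=0}^{3} (−1)^j C(3,j)·(6−j)!.
Computing: 720 − 360 + 72 − 6 = 426.

426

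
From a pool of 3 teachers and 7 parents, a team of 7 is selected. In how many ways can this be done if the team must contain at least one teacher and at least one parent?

119

Total 7-person selections from all 10: C(10,7) = 120.
Selections missing a whole group: no teachers → C(7,7) = 1; no parents → C(3,7) = 0.
Both groups omitted at once is impossible, so 120 − 1 = 119.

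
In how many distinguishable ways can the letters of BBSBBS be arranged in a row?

The 6 letters of BBSBBS have repeats: B appearing 4 times and S appearing twice.
The number of distinct arrangements is 6!/(4!·2!) = 720/48 = 15.

15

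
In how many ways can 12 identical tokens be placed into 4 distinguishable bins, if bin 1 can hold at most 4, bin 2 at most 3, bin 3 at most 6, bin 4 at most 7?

105

Ignoring the caps, the number of non-negative solutions to x_1+…+x_4 = 12 is C(15,3) = 455.
Subtract solutions that violate a single cap (substitute x_i' = x_i − (cap_i+1)): x_1 ≥ 5 gives C(10,3) = 120; x_2 ≥ 4 gives C(11,3) = 165; x_3 ≥ 7 gives C(8,3) = 56; x_4 ≥ 8 gives C(7,3) = 35. Together 376.
Add back pairs where two caps are both exceeded: 20 + 1 + 0 + 4 + 1 + 0 = 26.
By inclusion–exclusion the count is 455 − 376 + 26 = 105.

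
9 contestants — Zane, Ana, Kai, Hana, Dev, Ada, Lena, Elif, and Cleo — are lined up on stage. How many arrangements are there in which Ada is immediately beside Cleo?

Treat {Ada, Cleo} as a single unit. There are 8 units to order, and the pair itself can be ordered 2 ways.
That gives 2 × 8! = 2 × 40320 = 80640.

80640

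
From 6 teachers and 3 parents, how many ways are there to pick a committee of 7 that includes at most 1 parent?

3

Split by how many parents are chosen (0 through 1).
Sum: C(3,0)·C(6,7) + C(3,1)·C(6,6) = 0 + 3 = 3.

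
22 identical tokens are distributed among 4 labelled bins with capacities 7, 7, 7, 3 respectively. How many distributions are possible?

10

Ignoring the caps, the number of non-negative solutions to x_1+…+x_4 = 22 is C(25,3) = 2300.
Subtract solutions that violate a single cap (substitute x_i' = x_i − (cap_i+1)): x_1 ≥ 8 gives C(17,3) = 680; x_2 ≥ 8 gives C(17,3) = 680; x_3 ≥ 8 gives C(17,3) = 680; x_4 ≥ 4 gives C(21,3) = 1330. Together 3370.
Add back pairs where two caps are both exceeded: 84 + 84 + 286 + 84 + 286 + 286 = 1110.
Subtract triples: 0 + 10 + 10 + 10 = 30.
By inclusion–exclusion the count is 2300 − 3370 + 1110 − 30 = 10.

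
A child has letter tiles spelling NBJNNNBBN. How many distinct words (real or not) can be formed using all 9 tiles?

The 9 letters of NBJNNNBBN have repeats: B appearing 3 times and N appearing 5 times.
So there are 9! / (5!·3!) = 504 distinguishable arrangements.

504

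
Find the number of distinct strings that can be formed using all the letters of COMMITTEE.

45360

The 9 letters of COMMITTEE have repeats: E appearing twice, M appearing twice, and T appearing twice.
So there are 9! / (2!·2!·2!) = 45360 distinguishable arrangements.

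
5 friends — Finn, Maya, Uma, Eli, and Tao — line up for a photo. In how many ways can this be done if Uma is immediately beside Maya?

Treat {Uma, Maya} as a single unit. There are 4 units to order, and the pair itself can be ordered 2 ways.
That gives 2 × 4! = 2 × 24 = 48.

48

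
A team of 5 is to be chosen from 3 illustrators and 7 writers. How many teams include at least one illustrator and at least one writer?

231

Unrestricted: C(10,5) = 252 ways to pick any 5 of the 10.
Selections missing a whole group: no illustrators → C(7,5) = 21; no writers → C(3,5) = 0.
Both groups omitted at once is impossible, so 252 − 21 = 231.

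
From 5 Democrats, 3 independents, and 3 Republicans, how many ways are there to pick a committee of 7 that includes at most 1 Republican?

92

Split by how many Republicans are chosen (0 through 1).
Sum: C(3,0)·C(8,7) + C(3,1)·C(8,6) = 8 + 84 = 92.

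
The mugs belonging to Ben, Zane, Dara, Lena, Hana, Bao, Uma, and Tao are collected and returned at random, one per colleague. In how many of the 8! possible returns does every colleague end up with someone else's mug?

Let Aᵢ be the assignments in which colleague i gets their own mug. We want the size of the complement of A₁∪…∪A_8.
By inclusion–exclusion this is Σ_{j=0}^{8} (−1)^j C(8,j)·(8−j)!.
Computing: 40320 − 40320 + 20160 − 6720 + 1680 − 336 + 56 − 8 + 1 = 14833.

14833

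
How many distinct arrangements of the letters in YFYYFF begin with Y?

With the first slot taken by Y, it remains to arrange the other 5 letters (FYYFF).
Those 5 letters have F appearing 3 times and Y appearing twice, giving (5)!/(3!·2!) = 10.

10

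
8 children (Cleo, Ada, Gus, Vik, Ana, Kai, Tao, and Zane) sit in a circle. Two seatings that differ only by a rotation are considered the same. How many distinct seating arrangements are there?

Around a circle, 8 distinct people have 8!/8 = (7)! = 5040 rotationally distinct seatings.

5040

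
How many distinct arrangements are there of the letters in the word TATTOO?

60

Letter multiplicities in TATTOO: A×1, O×2, T×3.
So there are 6! / (3!·2!) = 60 distinguishable arrangements.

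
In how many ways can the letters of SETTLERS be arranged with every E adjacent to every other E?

Treat the 2 copies of E as a single block. The multiset to arrange is then {EE, L, R, S, S, T, T}, 7 items in all.
That gives (7)!/(2!·2!) = 1260 arrangements.

1260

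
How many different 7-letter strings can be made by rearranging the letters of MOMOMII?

210

Letter multiplicities in MOMOMII: I×2, M×3, O×2.
The number of distinct arrangements is 7!/(3!·2!·2!) = 5040/24 = 210.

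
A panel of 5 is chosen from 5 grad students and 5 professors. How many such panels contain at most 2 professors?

Split by how many professors are chosen (0 through 2).
Sum: C(5,0)·C(5,5) + C(5,1)·C(5,4) + C(5,2)·C(5,3) = 1 + 25 + 100 = 126.

126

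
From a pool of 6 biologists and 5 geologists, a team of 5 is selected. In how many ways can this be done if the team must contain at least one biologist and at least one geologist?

455

Total 5-person selections from all 11: C(11,5) = 462.
Selections missing a whole group: no biologists → C(5,5) = 1; no geologists → C(6,5) = 6.
Both groups omitted at once is impossible, so 462 − 7 = 455.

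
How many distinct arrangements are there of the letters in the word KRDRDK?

90

The 6 letters of KRDRDK have repeats: D appearing twice, K appearing twice, and R appearing twice.
So there are 6! / (2!·2!·2!) = 90 distinguishable arrangements.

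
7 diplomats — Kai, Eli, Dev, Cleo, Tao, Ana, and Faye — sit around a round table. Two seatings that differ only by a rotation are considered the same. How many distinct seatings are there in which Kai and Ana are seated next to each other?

240

Glue Kai and Ana into a block (2 internal orders). Seating 6 units around a circle gives (5)! arrangements.
So 2 × (5)! = 2 × 120 = 240.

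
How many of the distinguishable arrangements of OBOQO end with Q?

With the last slot taken by Q, it remains to arrange the other 4 letters (OBOO).
Those 4 letters have O appearing 3 times, giving (4)!/(3!) = 4.

4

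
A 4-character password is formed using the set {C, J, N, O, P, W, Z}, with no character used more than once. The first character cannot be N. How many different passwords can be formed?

720

The first character has 7−1 = 6 choices (anything except N).
The remaining 3 characters are filled from the other 6 symbols without repetition: 6 × 5 × 4 = 120.
Total: 6 × 120 = 720.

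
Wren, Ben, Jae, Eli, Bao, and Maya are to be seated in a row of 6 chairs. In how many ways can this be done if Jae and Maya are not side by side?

480

There are 6! = 720 arrangements in all. If Jae and Maya are adjacent, merging them into one block gives 2·(5)! = 240 arrangements.
So 720 − 240 = 480 arrangements keep them apart.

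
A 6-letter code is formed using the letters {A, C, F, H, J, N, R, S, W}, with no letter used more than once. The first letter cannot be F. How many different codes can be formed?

53760

The first letter has 9−1 = 8 choices (anything except F).
The remaining 5 letters are filled from the other 8 symbols without repetition: 8 × 7 × 6 × 5 × 4 = 6720.
Total: 8 × 6720 = 53760.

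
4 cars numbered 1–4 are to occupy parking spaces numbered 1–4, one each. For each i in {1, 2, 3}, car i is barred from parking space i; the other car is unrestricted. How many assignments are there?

11

Let Aᵢ (for i ∈ {1, 2, 3}) be the placements that put car i in its forbidden parking space. Any j of these fix j positions, leaving (4−j)! ways to fill the rest, and there are C(3,j) ways to pick which j.
By inclusion–exclusion, the number of valid placements is Σ_{j=0}^{3} (−1)^j C(3,j)·(4−j)!.
Computing: 24 − 18 + 6 − 1 = 11.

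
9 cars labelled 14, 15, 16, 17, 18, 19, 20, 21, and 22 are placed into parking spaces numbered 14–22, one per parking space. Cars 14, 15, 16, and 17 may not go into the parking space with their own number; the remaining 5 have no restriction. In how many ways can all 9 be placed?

Let Aᵢ (for 14 ≤ i ≤ 17) be the placements that put car i in its forbidden parking space. Any j of these fix j positions, leaving (9−j)! ways to fill the rest, and there are C(4,j) ways to pick which j.
By inclusion–exclusion, the number of valid placements is Σ_{j=0}^{4} (−1)^j C(4,j)·(9−j)!.
Computing: 362880 − 161280 + 30240 − 2880 + 120 = 229080.

229080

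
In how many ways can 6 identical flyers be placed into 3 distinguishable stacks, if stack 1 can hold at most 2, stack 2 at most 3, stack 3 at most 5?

By stars and bars, unrestricted non-negative solutions to x_1+…+x_3 = 6 number C(6+2,2) = 28.
Subtract solutions that violate a single cap (substitute x_i' = x_i − (cap_i+1)): x_1 ≥ 3 gives C(5,2) = 10; x_2 ≥ 4 gives C(4,2) = 6; x_3 ≥ 6 gives C(2,2) = 1. Together 17.
No two caps can be exceeded simultaneously, so the pair terms are all 0.
By inclusion–exclusion the count is 28 − 17 + 0 = 11.

11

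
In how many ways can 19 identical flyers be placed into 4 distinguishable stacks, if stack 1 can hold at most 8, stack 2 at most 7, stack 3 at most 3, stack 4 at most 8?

100

Without the upper bounds there are C(22,3) = 1540 ways to split 19 among 4 stacks.
Subtract solutions that violate a single cap (substitute x_i' = x_i − (cap_i+1)): x_1 ≥ 9 gives C(13,3) = 286; x_2 ≥ 8 gives C(14,3) = 364; x_3 ≥ 4 gives C(18,3) = 816; x_4 ≥ 9 gives C(13,3) = 286. Together 1752.
Add back pairs where two caps are both exceeded: 10 + 84 + 4 + 120 + 10 + 84 = 312.
By inclusion–exclusion the count is 1540 − 1752 + 312 = 100.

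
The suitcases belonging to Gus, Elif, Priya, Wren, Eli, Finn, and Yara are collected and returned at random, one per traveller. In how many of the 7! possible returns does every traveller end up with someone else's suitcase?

1854

This is the derangement count D_7: permutations of 7 items with no fixed point.
By inclusion–exclusion this is Σ_{j=0}^{7} (−1)^j C(7,j)·(7−j)!.
Computing: 5040 − 5040 + 2520 − 840 + 210 − 42 + 7 − 1 = 1854.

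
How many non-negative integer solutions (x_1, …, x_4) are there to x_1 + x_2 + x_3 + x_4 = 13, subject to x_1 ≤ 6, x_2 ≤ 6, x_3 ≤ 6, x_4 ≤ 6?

Ignoring the caps, the number of non-negative solutions to x_1+…+x_4 = 13 is C(16,3) = 560.
Subtract solutions that violate a single cap (substitute x_i' = x_i − (cap_i+1)): x_1 ≥ 7 gives C(9,3) = 84; x_2 ≥ 7 gives C(9,3) = 84; x_3 ≥ 7 gives C(9,3) = 84; x_4 ≥ 7 gives C(9,3) = 84. Together 336.
No two caps can be exceeded simultaneously, so the pair terms are all 0.
By inclusion–exclusion the count is 560 − 336 + 0 = 224.

224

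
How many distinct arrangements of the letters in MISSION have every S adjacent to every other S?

360

Treat the 2 copies of S as a single block. The multiset to arrange is then {SS, I, I, M, N, O}, 6 items in all.
That gives (6)!/(2!) = 360 arrangements.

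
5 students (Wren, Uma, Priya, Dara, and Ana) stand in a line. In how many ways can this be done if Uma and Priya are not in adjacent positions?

Of the 5! = 120 arrangements, those with Uma and Priya adjacent number 2 × 4! = 48 (treat the pair as a block with 2 internal orders).
So 120 − 48 = 72 arrangements keep them apart.

72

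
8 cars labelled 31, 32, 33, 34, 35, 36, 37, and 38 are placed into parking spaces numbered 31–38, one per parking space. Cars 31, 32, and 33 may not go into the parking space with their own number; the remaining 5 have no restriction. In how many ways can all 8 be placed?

Let Aᵢ (for i ∈ {31, 32, 33}) be the placements that put car i in its forbidden parking space. Any j of these fix j positions, leaving (8−j)! ways to fill the rest, and there are C(3,j) ways to pick which j.
By inclusion–exclusion, the number of valid placements is Σ_{j=0}^{3} (−1)^j C(3,j)·(8−j)!.
Computing: 40320 − 15120 + 2160 − 120 = 27240.

27240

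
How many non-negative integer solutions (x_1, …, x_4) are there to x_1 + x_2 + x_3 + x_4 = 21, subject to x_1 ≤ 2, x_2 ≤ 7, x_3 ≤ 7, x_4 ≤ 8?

19

By stars and bars, unrestricted non-negative solutions to x_1+…+x_4 = 21 number C(21+3,3) = 2024.
Subtract solutions that violate a single cap (substitute x_i' = x_i − (cap_i+1)): x_1 ≥ 3 gives C(21,3) = 1330; x_2 ≥ 8 gives C(16,3) = 560; x_3 ≥ 8 gives C(16,3) = 560; x_4 ≥ 9 gives C(15,3) = 455. Together 2905.
Add back pairs where two caps are both exceeded: 286 + 286 + 220 + 56 + 35 + 35 = 918.
Subtract triples: 10 + 4 + 4 + 0 = 18.
By inclusion–exclusion the count is 2024 − 2905 + 918 − 18 = 19.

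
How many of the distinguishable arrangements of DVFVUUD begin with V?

With the first slot taken by V, it remains to arrange the other 6 letters (DFVUUD).
Those 6 letters have D appearing twice and U appearing twice, giving (6)!/(2!·2!) = 180.

180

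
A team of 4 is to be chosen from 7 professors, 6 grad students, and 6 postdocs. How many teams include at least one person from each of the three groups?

2016

Total 4-person selections from all 19: C(19,4) = 3876.
Subtract selections that omit an entire group: no professors → C(12,4) = 495; no grad students → C(13,4) = 715; no postdocs → C(13,4) = 715.
Add back selections omitting two groups (i.e. drawn from a single group): C(7,4) + C(6,4) + C(6,4) = 65.
By inclusion–exclusion: 3876 − 1925 + 65 = 2016.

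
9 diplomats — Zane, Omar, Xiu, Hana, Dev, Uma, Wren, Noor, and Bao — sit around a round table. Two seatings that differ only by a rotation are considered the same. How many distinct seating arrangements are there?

40320

Around a circle, 9 distinct people have 9!/9 = (8)! = 40320 rotationally distinct seatings.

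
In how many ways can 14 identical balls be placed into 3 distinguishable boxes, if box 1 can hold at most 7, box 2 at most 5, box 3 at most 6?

By stars and bars, unrestricted non-negative solutions to x_1+…+x_3 = 14 number C(14+2,2) = 120.
Subtract solutions that violate a single cap (substitute x_i' = x_i − (cap_i+1)): x_1 ≥ 8 gives C(8,2) = 28; x_2 ≥ 6 gives C(10,2) = 45; x_3 ≥ 7 gives C(9,2) = 36. Together 109.
Add back pairs where two caps are both exceeded: 1 + 0 + 3 = 4.
By inclusion–exclusion the count is 120 − 109 + 4 = 15.

15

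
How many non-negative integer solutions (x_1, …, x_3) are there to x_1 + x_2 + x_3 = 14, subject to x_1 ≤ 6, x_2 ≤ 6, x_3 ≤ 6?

By stars and bars, unrestricted non-negative solutions to x_1+…+x_3 = 14 number C(14+2,2) = 120.
Subtract solutions that violate a single cap (substitute x_i' = x_i − (cap_i+1)): x_1 ≥ 7 gives C(9,2) = 36; x_2 ≥ 7 gives C(9,2) = 36; x_3 ≥ 7 gives C(9,2) = 36. Together 108.
Add back pairs where two caps are both exceeded: 1 + 1 + 1 = 3.
By inclusion–exclusion the count is 120 − 108 + 3 = 15.

15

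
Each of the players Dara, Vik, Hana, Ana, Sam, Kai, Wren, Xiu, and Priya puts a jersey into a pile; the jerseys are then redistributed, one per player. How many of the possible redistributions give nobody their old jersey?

133496

This is the derangement count D_9: permutations of 9 items with no fixed point.
By inclusion–exclusion this is Σ_{j=0}^{9} (−1)^j C(9,j)·(9−j)!.
Computing: 362880 − 362880 + 181440 − 60480 + 15120 − 3024 + 504 − 72 + 9 − 1 = 133496.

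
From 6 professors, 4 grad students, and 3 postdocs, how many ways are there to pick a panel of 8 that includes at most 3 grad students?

1161

Split by how many grad students are chosen (0 through 3).
Sum: C(4,0)·C(9,8) + C(4,1)·C(9,7) + C(4,2)·C(9,6) + C(4,3)·C(9,5) = 9 + 144 + 504 + 504 = 1161.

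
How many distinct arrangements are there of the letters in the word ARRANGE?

1260

The 7 letters of ARRANGE have repeats: A appearing twice and R appearing twice.
Dividing 7! = 5040 by 2!·2! = 4 for the repeated letters gives 1260.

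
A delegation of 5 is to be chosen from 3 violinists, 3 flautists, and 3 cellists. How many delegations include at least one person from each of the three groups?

Unrestricted: C(9,5) = 126 ways to pick any 5 of the 9.
Subtract selections that omit an entire group: no violinists → C(6,5) = 6; no flautists → C(6,5) = 6; no cellists → C(6,5) = 6.
Add back selections omitting two groups (i.e. drawn from a single group): C(3,5) + C(3,5) + C(3,5) = 0.
By inclusion–exclusion: 126 − 18 + 0 = 108.

108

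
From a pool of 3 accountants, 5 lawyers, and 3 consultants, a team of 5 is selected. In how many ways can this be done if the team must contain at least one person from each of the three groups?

Total 5-person selections from all 11: C(11,5) = 462.
Subtract selections that omit an entire group: no accountants → C(8,5) = 56; no lawyers → C(6,5) = 6; no consultants → C(8,5) = 56.
Add back selections omitting two groups (i.e. drawn from a single group): C(3,5) + C(5,5) + C(3,5) = 1.
By inclusion–exclusion: 462 − 118 + 1 = 345.

345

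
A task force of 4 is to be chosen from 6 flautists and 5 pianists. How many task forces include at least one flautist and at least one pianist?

310

With no constraint there are C(11,4) = 330 possible selections.
Subtract selections that omit an entire group: no flautists → C(5,4) = 5; no pianists → C(6,4) = 15.
Both groups omitted at once is impossible, so 330 − 20 = 310.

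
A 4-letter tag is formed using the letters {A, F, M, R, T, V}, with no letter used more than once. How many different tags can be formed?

360

With no repetition, fill the 4 letters in order: 6 choices, then 5, down to 3.
That product is 6 × 5 × 4 × 3 = 360.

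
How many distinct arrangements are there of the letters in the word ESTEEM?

120

ESTEEM has 6 letters with E appearing 3 times.
Dividing 6! = 720 by 3! = 6 for the repeated letters gives 120.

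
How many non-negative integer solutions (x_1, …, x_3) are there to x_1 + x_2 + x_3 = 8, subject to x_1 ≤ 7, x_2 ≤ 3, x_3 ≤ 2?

11

Without the upper bounds there are C(10,2) = 45 ways to split 8 among 3 variables.
Subtract solutions that violate a single cap (substitute x_i' = x_i − (cap_i+1)): x_1 ≥ 8 gives C(2,2) = 1; x_2 ≥ 4 gives C(6,2) = 15; x_3 ≥ 3 gives C(7,2) = 21. Together 37.
Add back pairs where two caps are both exceeded: 0 + 0 + 3 = 3.
By inclusion–exclusion the count is 45 − 37 + 3 = 11.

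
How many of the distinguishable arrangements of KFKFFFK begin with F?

Fix F in the first position and arrange the remaining 6 letters.
Those 6 letters have F appearing 3 times and K appearing 3 times, giving (6)!/(3!·3!) = 20.

20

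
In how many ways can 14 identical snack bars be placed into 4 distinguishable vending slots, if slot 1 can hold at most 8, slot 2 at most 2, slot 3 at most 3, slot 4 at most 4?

Without the upper bounds there are C(17,3) = 680 ways to split 14 among 4 vending slots.
Subtract solutions that violate a single cap (substitute x_i' = x_i − (cap_i+1)): x_1 ≥ 9 gives C(8,3) = 56; x_2 ≥ 3 gives C(14,3) = 364; x_3 ≥ 4 gives C(13,3) = 286; x_4 ≥ 5 gives C(12,3) = 220. Together 926.
Add back pairs where two caps are both exceeded: 10 + 4 + 1 + 120 + 84 + 56 = 275.
Subtract triples: 0 + 0 + 0 + 10 = 10.
By inclusion–exclusion the count is 680 − 926 + 275 − 10 = 19.

19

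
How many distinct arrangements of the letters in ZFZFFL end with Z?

Fix Z in the last position and arrange the remaining 5 letters.
Those 5 letters have F appearing 3 times, giving (5)!/(3!) = 20.

20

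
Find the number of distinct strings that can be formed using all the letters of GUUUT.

20

GUUUT has 5 letters with U appearing 3 times.
The number of distinct arrangements is 5!/(3!) = 120/6 = 20.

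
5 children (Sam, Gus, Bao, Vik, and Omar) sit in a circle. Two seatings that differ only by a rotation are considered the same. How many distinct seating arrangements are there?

Seat Sam anywhere (absorbing the rotational symmetry), then permute the other 4: (4)! = 24.

24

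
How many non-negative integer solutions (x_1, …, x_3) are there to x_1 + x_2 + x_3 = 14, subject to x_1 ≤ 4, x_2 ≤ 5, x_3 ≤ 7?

Ignoring the caps, the number of non-negative solutions to x_1+…+x_3 = 14 is C(16,2) = 120.
Subtract solutions that violate a single cap (substitute x_i' = x_i − (cap_i+1)): x_1 ≥ 5 gives C(11,2) = 55; x_2 ≥ 6 gives C(10,2) = 45; x_3 ≥ 8 gives C(8,2) = 28. Together 128.
Add back pairs where two caps are both exceeded: 10 + 3 + 1 = 14.
By inclusion–exclusion the count is 120 − 128 + 14 = 6.

6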